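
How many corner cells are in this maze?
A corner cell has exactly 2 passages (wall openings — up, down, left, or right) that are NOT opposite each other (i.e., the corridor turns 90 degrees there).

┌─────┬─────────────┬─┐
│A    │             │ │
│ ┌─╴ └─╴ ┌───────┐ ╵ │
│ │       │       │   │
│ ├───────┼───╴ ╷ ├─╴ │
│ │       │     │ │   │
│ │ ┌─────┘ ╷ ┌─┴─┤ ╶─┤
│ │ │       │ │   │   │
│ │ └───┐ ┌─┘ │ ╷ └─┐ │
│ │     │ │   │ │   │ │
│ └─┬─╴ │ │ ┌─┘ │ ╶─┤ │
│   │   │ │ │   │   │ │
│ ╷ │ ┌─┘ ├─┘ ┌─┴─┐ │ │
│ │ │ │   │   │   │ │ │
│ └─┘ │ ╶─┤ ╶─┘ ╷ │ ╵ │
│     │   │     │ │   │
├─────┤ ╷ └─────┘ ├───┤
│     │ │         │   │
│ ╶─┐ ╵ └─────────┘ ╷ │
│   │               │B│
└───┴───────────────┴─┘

Counting corner cells (2 non-opposite passages):
Total corners: 49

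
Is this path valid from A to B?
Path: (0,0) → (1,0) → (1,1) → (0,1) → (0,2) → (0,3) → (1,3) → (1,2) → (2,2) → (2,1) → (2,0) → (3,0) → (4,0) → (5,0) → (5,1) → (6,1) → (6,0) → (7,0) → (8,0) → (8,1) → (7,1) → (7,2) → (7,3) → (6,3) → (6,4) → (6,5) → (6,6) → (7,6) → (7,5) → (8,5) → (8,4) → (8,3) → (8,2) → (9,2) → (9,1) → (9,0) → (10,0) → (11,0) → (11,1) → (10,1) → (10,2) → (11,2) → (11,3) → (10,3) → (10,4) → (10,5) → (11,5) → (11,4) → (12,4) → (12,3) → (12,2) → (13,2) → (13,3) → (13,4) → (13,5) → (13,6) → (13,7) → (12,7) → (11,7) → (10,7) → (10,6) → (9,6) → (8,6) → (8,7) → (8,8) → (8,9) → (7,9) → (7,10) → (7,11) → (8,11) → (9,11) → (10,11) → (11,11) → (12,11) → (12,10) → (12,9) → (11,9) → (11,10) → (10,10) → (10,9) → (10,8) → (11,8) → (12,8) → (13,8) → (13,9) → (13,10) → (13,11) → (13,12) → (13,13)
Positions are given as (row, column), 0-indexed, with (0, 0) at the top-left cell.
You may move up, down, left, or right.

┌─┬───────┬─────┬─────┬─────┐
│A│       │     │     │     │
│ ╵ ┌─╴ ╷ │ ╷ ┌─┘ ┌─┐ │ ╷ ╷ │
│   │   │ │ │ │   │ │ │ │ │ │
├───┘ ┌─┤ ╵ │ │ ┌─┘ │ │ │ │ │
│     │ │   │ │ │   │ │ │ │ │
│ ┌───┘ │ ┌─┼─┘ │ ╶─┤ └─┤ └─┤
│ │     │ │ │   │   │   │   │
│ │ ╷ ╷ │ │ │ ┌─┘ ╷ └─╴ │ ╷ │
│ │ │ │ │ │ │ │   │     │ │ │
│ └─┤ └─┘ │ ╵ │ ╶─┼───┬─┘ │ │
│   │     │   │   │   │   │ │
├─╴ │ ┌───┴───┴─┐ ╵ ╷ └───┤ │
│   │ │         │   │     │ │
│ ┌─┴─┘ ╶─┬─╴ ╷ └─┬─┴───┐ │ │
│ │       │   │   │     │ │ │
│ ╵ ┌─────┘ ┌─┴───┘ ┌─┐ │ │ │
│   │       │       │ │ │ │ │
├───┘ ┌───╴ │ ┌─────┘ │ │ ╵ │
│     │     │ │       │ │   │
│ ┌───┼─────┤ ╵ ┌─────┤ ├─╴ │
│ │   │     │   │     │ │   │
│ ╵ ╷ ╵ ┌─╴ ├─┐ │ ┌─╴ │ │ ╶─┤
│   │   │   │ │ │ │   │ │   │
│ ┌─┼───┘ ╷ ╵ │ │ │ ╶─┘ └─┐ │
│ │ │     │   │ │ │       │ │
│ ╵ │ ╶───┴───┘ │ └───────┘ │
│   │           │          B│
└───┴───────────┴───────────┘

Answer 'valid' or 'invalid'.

Checking path validity:
Result: All consecutive moves are passable.

valid

Correct solution:

┌─┬───────┬─────┬─────┬─────┐
│A│↱ → ↓  │     │     │     │
│ ╵ ┌─╴ ╷ │ ╷ ┌─┘ ┌─┐ │ ╷ ╷ │
│↳ ↑│↓ ↲│ │ │ │   │ │ │ │ │ │
├───┘ ┌─┤ ╵ │ │ ┌─┘ │ │ │ │ │
│↓ ← ↲│ │   │ │ │   │ │ │ │ │
│ ┌───┘ │ ┌─┼─┘ │ ╶─┤ └─┤ └─┤
│↓│     │ │ │   │   │   │   │
│ │ ╷ ╷ │ │ │ ┌─┘ ╷ └─╴ │ ╷ │
│↓│ │ │ │ │ │ │   │     │ │ │
│ └─┤ └─┘ │ ╵ │ ╶─┼───┬─┘ │ │
│↳ ↓│     │   │   │   │   │ │
├─╴ │ ┌───┴───┴─┐ ╵ ╷ └───┤ │
│↓ ↲│ │↱ → → ↓  │   │     │ │
│ ┌─┴─┘ ╶─┬─╴ ╷ └─┬─┴───┐ │ │
│↓│↱ → ↑  │↓ ↲│   │↱ → ↓│ │ │
│ ╵ ┌─────┘ ┌─┴───┘ ┌─┐ │ │ │
│↳ ↑│↓ ← ← ↲│↱ → → ↑│ │↓│ │ │
├───┘ ┌───╴ │ ┌─────┘ │ │ ╵ │
│↓ ← ↲│     │↑│       │↓│   │
│ ┌───┼─────┤ ╵ ┌─────┤ ├─╴ │
│↓│↱ ↓│↱ → ↓│↑ ↰│↓ ← ↰│↓│   │
│ ╵ ╷ ╵ ┌─╴ ├─┐ │ ┌─╴ │ │ ╶─┤
│↳ ↑│↳ ↑│↓ ↲│ │↑│↓│↱ ↑│↓│   │
│ ┌─┼───┘ ╷ ╵ │ │ │ ╶─┘ └─┐ │
│ │ │↓ ← ↲│   │↑│↓│↑ ← ↲  │ │
│ ╵ │ ╶───┴───┘ │ └───────┘ │
│   │↳ → → → → ↑│↳ → → → → B│
└───┴───────────┴───────────┘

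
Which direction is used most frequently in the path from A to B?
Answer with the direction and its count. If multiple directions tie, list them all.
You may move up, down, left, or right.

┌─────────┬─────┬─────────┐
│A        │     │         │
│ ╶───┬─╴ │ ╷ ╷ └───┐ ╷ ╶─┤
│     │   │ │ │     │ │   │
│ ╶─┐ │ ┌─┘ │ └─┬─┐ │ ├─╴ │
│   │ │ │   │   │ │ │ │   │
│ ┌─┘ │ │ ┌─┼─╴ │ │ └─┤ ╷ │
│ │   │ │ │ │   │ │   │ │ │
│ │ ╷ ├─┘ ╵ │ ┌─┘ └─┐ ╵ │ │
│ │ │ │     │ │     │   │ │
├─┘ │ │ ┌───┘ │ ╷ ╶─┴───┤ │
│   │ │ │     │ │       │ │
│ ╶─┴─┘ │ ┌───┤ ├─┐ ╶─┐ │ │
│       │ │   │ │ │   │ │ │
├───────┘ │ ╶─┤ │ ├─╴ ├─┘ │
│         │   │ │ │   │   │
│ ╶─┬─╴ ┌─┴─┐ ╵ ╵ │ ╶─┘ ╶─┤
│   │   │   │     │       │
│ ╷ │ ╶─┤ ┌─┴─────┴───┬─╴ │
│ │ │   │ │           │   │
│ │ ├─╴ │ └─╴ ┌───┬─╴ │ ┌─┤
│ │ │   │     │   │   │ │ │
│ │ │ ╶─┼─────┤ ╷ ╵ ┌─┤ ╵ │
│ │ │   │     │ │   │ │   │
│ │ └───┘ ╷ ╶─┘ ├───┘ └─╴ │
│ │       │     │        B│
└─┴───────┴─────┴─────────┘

Directions: down, right, right, down, down, left, down, down, left, down, right, right, right, up, up, right, up, up, right, up, up, right, right, down, right, right, down, down, right, down, right, up, up, right, down, down, down, down, down, left, down, right, down, left, down, down, right, down
Counts: {'down': 20, 'right': 16, 'left': 4, 'up': 8}
Most common: down (20 times)

Solution:

┌─────────┬─────┬─────────┐
│A        │↱ → ↓│         │
│ ╶───┬─╴ │ ╷ ╷ └───┐ ╷ ╶─┤
│↳ → ↓│   │↑│ │↳ → ↓│ │   │
│ ╶─┐ │ ┌─┘ │ └─┬─┐ │ ├─╴ │
│   │↓│ │↱ ↑│   │ │↓│ │↱ ↓│
│ ┌─┘ │ │ ┌─┼─╴ │ │ └─┤ ╷ │
│ │↓ ↲│ │↑│ │   │ │↳ ↓│↑│↓│
│ │ ╷ ├─┘ ╵ │ ┌─┘ └─┐ ╵ │ │
│ │↓│ │↱ ↑  │ │     │↳ ↑│↓│
├─┘ │ │ ┌───┘ │ ╷ ╶─┴───┤ │
│↓ ↲│ │↑│     │ │       │↓│
│ ╶─┴─┘ │ ┌───┤ ├─┐ ╶─┐ │ │
│↳ → → ↑│ │   │ │ │   │ │↓│
├───────┘ │ ╶─┤ │ ├─╴ ├─┘ │
│         │   │ │ │   │↓ ↲│
│ ╶─┬─╴ ┌─┴─┐ ╵ ╵ │ ╶─┘ ╶─┤
│   │   │   │     │    ↳ ↓│
│ ╷ │ ╶─┤ ┌─┴─────┴───┬─╴ │
│ │ │   │ │           │↓ ↲│
│ │ ├─╴ │ └─╴ ┌───┬─╴ │ ┌─┤
│ │ │   │     │   │   │↓│ │
│ │ │ ╶─┼─────┤ ╷ ╵ ┌─┤ ╵ │
│ │ │   │     │ │   │ │↳ ↓│
│ │ └───┘ ╷ ╶─┘ ├───┘ └─╴ │
│ │       │     │        B│
└─┴───────┴─────┴─────────┘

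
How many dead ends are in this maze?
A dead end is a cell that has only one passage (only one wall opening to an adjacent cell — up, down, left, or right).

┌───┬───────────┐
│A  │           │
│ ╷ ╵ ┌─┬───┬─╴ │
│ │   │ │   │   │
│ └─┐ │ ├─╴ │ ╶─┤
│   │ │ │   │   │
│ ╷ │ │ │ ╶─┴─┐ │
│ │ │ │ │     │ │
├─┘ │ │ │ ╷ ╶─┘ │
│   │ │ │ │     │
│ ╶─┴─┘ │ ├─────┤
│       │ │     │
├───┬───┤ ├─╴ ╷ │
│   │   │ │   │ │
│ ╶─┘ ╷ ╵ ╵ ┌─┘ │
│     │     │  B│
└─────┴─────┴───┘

Checking each cell for number of passages:

Dead ends found at positions:
  (1, 3)
  (1, 4)
  (3, 0)
  (3, 6)
  (4, 2)
  (5, 5)
  (6, 1)
  (7, 6)
Total dead ends: 8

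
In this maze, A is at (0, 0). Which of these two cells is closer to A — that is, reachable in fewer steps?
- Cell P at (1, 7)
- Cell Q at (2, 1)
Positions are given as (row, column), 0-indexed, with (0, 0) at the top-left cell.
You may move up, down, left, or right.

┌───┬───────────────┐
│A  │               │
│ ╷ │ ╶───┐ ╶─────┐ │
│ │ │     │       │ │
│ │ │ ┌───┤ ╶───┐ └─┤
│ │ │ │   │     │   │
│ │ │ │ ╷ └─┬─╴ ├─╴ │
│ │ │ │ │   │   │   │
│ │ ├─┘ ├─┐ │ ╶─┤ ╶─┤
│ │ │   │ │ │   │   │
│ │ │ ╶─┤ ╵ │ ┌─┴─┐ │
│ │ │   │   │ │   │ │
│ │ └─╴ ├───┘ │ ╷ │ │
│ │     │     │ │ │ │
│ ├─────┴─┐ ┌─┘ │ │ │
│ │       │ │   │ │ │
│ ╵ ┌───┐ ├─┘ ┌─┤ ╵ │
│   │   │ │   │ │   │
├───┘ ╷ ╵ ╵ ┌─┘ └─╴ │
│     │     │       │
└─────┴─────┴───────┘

Shortest path A → P at (1, 7): 38 steps
Shortest path A → Q at (2, 1): 3 steps

Q is closer (3 steps vs 38 steps).

Path to P:

┌───┬───────────────┐
│A  │               │
│ ╷ │ ╶───┐ ╶─────┐ │
│↓│ │     │    P ↰│ │
│ │ │ ┌───┤ ╶───┐ └─┤
│↓│ │ │   │     │↑ ↰│
│ │ │ │ ╷ └─┬─╴ ├─╴ │
│↓│ │ │ │   │   │↱ ↑│
│ │ ├─┘ ├─┐ │ ╶─┤ ╶─┤
│↓│ │   │ │ │   │↑ ↰│
│ │ │ ╶─┤ ╵ │ ┌─┴─┐ │
│↓│ │   │   │ │↱ ↓│↑│
│ │ └─╴ ├───┘ │ ╷ │ │
│↓│     │     │↑│↓│↑│
│ ├─────┴─┐ ┌─┘ │ │ │
│↓│↱ → → ↓│ │↱ ↑│↓│↑│
│ ╵ ┌───┐ ├─┘ ┌─┤ ╵ │
│↳ ↑│   │↓│↱ ↑│ │↳ ↑│
├───┘ ╷ ╵ ╵ ┌─┘ └─╴ │
│     │  ↳ ↑│       │
└─────┴─────┴───────┘

Path to Q:

┌───┬───────────────┐
│A ↓│               │
│ ╷ │ ╶───┐ ╶─────┐ │
│ │↓│     │       │ │
│ │ │ ┌───┤ ╶───┐ └─┤
│ │Q│ │   │     │   │
│ │ │ │ ╷ └─┬─╴ ├─╴ │
│ │ │ │ │   │   │   │
│ │ ├─┘ ├─┐ │ ╶─┤ ╶─┤
│ │ │   │ │ │   │   │
│ │ │ ╶─┤ ╵ │ ┌─┴─┐ │
│ │ │   │   │ │   │ │
│ │ └─╴ ├───┘ │ ╷ │ │
│ │     │     │ │ │ │
│ ├─────┴─┐ ┌─┘ │ │ │
│ │       │ │   │ │ │
│ ╵ ┌───┐ ├─┘ ┌─┤ ╵ │
│   │   │ │   │ │   │
├───┘ ╷ ╵ ╵ ┌─┘ └─╴ │
│     │     │       │
└─────┴─────┴───────┘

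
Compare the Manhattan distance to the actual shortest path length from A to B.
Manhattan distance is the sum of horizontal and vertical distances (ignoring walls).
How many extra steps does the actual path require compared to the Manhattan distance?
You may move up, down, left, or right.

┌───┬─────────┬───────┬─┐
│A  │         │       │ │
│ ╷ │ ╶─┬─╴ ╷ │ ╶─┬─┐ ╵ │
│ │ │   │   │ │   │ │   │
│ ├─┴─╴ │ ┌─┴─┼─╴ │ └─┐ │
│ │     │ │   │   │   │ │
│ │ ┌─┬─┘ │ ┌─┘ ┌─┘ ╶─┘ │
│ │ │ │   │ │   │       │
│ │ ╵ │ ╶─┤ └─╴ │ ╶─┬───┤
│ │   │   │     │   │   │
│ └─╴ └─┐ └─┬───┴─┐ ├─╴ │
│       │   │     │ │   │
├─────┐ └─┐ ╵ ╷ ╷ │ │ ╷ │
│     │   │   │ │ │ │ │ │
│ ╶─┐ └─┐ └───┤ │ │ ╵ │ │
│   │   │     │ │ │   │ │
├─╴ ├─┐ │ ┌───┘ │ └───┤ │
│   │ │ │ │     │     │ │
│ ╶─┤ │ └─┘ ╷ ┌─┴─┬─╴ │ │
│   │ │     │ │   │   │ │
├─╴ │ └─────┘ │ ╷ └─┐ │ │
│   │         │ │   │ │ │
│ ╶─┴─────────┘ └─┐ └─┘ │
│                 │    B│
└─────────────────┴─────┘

Manhattan distance: |11 - 0| + |11 - 0| = 22
Actual path length: 70
Extra steps: 70 - 22 = 48

Solution:

┌───┬─────────┬───────┬─┐
│A  │↱ → → ↓  │       │ │
│ ╷ │ ╶─┬─╴ ╷ │ ╶─┬─┐ ╵ │
│↓│ │↑ ↰│↓ ↲│ │   │ │   │
│ ├─┴─╴ │ ┌─┴─┼─╴ │ └─┐ │
│↓│↱ → ↑│↓│   │   │   │ │
│ │ ┌─┬─┘ │ ┌─┘ ┌─┘ ╶─┘ │
│↓│↑│ │↓ ↲│ │   │       │
│ │ ╵ │ ╶─┤ └─╴ │ ╶─┬───┤
│↓│↑ ↰│↳ ↓│     │   │   │
│ └─╴ └─┐ └─┬───┴─┐ ├─╴ │
│↳ → ↑  │↳ ↓│↱ ↓  │ │   │
├─────┐ └─┐ ╵ ╷ ╷ │ │ ╷ │
│↓ ← ↰│   │↳ ↑│↓│ │ │ │ │
│ ╶─┐ └─┐ └───┤ │ │ ╵ │ │
│↳ ↓│↑ ↰│     │↓│ │   │ │
├─╴ ├─┐ │ ┌───┘ │ └───┤ │
│↓ ↲│ │↑│ │↓ ← ↲│     │ │
│ ╶─┤ │ └─┘ ╷ ┌─┴─┬─╴ │ │
│↳ ↓│ │↑ ← ↲│ │↱ ↓│   │ │
├─╴ │ └─────┘ │ ╷ └─┐ │ │
│↓ ↲│         │↑│↳ ↓│ │ │
│ ╶─┴─────────┘ └─┐ └─┘ │
│↳ → → → → → → ↑  │↳ → B│
└─────────────────┴─────┘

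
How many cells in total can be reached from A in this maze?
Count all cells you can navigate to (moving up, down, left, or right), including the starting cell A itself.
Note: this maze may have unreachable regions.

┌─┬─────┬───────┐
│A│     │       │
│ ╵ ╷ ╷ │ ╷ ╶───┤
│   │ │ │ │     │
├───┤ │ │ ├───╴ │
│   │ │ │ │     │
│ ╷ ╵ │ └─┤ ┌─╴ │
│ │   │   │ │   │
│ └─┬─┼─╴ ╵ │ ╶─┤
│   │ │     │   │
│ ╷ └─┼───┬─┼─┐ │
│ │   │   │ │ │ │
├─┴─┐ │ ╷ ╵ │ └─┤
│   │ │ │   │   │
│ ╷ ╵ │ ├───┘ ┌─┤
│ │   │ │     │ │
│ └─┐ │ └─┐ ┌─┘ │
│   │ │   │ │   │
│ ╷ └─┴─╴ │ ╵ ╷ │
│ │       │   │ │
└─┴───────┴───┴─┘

Using BFS/flood-fill to find all reachable cells from A:
Maze size: 10 × 8 = 80 total cells
14 cell(s) are walled off and cannot be reached from A.
Reachable cells: 66

Reachable region (· marks reachable cells):

┌─┬─────┬───────┐
│A│· · ·│· · · ·│
│ ╵ ╷ ╷ │ ╷ ╶───┤
│· ·│·│·│·│· · ·│
├───┤ │ │ ├───╴ │
│· ·│·│·│·│· · ·│
│ ╷ ╵ │ └─┤ ┌─╴ │
│·│· ·│· ·│·│· ·│
│ └─┬─┼─╴ ╵ │ ╶─┤
│· ·│ │· · ·│· ·│
│ ╷ └─┼───┬─┼─┐ │
│·│· ·│· ·│·│ │·│
├─┴─┐ │ ╷ ╵ │ └─┤
│· ·│·│·│· ·│   │
│ ╷ ╵ │ ├───┘ ┌─┤
│·│· ·│·│     │ │
│ └─┐ │ └─┐ ┌─┘ │
│· ·│·│· ·│ │   │
│ ╷ └─┴─╴ │ ╵ ╷ │
│·│· · · ·│   │ │
└─┴───────┴───┴─┘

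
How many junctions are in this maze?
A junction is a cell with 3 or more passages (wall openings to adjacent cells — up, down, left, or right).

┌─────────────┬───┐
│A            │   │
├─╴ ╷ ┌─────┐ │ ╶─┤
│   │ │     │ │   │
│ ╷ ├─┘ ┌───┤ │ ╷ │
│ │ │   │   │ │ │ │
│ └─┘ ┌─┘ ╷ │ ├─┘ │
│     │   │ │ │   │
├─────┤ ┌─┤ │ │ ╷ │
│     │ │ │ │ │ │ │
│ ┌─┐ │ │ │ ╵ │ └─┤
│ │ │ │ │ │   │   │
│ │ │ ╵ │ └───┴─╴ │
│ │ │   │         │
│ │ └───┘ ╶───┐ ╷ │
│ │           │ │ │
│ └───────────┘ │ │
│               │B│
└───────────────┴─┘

Checking each cell for number of passages:

Junctions found (3+ passages):
  (0, 1): 3 passages
  (0, 2): 3 passages
  (1, 1): 3 passages
  (1, 7): 3 passages
  (3, 8): 3 passages
  (6, 4): 3 passages
  (6, 7): 3 passages
  (6, 8): 3 passages
  (7, 4): 3 passages
Total junctions: 9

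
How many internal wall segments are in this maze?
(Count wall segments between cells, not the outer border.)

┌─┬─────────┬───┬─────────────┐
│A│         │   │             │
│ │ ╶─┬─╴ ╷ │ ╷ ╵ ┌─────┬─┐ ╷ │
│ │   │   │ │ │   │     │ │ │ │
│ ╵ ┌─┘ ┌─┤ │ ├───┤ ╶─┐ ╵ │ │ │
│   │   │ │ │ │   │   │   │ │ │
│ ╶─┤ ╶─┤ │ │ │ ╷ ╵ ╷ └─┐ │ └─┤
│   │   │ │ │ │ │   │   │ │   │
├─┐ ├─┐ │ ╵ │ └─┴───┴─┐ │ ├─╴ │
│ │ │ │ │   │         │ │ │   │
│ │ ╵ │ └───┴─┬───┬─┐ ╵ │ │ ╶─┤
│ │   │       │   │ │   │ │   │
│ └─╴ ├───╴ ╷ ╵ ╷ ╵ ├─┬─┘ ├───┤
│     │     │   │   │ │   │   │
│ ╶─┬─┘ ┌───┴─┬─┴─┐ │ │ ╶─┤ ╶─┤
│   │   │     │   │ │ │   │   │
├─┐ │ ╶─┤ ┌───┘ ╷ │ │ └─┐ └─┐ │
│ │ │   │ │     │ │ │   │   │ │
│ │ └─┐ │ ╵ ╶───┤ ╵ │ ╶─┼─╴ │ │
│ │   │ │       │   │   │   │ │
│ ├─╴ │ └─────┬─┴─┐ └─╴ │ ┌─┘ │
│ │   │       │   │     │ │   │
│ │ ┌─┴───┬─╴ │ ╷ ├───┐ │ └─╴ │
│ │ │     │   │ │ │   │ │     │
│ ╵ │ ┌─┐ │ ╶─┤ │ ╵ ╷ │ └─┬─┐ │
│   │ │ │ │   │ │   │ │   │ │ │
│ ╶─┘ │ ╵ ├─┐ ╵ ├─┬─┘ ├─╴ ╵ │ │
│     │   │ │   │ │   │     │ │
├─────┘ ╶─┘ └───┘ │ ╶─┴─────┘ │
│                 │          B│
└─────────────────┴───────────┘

Counting internal wall segments:
Total internal walls: 196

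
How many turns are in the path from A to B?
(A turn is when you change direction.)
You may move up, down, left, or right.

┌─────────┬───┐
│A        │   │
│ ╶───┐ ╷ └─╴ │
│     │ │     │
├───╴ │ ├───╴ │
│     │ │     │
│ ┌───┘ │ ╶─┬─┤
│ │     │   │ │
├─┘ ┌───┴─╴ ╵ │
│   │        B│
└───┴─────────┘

Directions: right, right, right, right, down, right, right, down, left, left, down, right, down, right
Number of turns: 8

Solution:

┌─────────┬───┐
│A → → → ↓│   │
│ ╶───┐ ╷ └─╴ │
│     │ │↳ → ↓│
├───╴ │ ├───╴ │
│     │ │↓ ← ↲│
│ ┌───┘ │ ╶─┬─┤
│ │     │↳ ↓│ │
├─┘ ┌───┴─╴ ╵ │
│   │      ↳ B│
└───┴─────────┘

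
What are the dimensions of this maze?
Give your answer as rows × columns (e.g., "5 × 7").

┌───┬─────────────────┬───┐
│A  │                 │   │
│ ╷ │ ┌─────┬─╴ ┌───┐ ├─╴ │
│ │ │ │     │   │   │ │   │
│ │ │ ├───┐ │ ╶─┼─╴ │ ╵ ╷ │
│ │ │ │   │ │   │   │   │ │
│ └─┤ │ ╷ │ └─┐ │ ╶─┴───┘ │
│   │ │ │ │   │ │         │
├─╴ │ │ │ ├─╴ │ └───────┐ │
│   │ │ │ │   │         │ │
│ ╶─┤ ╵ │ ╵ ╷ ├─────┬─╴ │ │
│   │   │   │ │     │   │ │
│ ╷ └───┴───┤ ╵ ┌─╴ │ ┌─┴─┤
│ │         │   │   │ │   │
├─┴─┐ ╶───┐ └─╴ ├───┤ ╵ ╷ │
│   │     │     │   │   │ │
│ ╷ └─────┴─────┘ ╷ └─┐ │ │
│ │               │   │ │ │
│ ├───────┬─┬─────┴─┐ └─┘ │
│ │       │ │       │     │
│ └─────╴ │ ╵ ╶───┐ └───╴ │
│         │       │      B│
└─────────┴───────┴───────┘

Counting the maze dimensions:
Rows (vertical): 11
Columns (horizontal): 13
Dimensions: 11 × 13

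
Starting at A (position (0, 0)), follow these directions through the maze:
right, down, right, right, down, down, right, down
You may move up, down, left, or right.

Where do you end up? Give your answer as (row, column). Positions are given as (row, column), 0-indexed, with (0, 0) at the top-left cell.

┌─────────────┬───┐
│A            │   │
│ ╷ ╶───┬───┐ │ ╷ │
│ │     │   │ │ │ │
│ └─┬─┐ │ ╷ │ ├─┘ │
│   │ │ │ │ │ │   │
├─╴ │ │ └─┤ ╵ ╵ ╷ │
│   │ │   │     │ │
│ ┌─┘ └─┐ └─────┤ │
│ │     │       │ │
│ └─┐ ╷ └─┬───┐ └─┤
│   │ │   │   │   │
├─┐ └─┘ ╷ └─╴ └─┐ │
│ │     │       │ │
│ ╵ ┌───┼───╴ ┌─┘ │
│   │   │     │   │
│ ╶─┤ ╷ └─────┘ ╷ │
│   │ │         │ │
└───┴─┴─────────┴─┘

Following directions step by step:
Start: (0, 0)
  right: (0, 0) → (0, 1)
  down: (0, 1) → (1, 1)
  right: (1, 1) → (1, 2)
  right: (1, 2) → (1, 3)
  down: (1, 3) → (2, 3)
  down: (2, 3) → (3, 3)
  right: (3, 3) → (3, 4)
  down: (3, 4) → (4, 4)
Final position: (4, 4)

Path taken:

┌─────────────┬───┐
│A ↓          │   │
│ ╷ ╶───┬───┐ │ ╷ │
│ │↳ → ↓│   │ │ │ │
│ └─┬─┐ │ ╷ │ ├─┘ │
│   │ │↓│ │ │ │   │
├─╴ │ │ └─┤ ╵ ╵ ╷ │
│   │ │↳ ↓│     │ │
│ ┌─┘ └─┐ └─────┤ │
│ │     │B      │ │
│ └─┐ ╷ └─┬───┐ └─┤
│   │ │   │   │   │
├─┐ └─┘ ╷ └─╴ └─┐ │
│ │     │       │ │
│ ╵ ┌───┼───╴ ┌─┘ │
│   │   │     │   │
│ ╶─┤ ╷ └─────┘ ╷ │
│   │ │         │ │
└───┴─┴─────────┴─┘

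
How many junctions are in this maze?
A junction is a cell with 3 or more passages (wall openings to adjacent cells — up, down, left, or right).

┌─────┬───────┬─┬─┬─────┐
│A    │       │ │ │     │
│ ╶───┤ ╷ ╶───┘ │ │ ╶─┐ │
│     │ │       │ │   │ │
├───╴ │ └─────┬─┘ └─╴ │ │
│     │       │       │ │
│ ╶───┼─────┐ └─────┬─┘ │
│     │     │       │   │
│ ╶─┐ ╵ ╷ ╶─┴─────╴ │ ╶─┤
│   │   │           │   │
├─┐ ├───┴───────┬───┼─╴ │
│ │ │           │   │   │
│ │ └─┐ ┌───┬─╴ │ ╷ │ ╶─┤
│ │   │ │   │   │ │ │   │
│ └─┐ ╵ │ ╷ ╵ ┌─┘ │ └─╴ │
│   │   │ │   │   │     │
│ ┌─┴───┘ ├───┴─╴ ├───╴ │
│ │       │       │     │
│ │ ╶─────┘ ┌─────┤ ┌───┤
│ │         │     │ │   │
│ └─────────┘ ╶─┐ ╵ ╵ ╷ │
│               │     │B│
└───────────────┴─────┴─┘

Checking each cell for number of passages:

Junctions found (3+ passages):
  (0, 4): 3 passages
  (2, 8): 3 passages
  (3, 0): 3 passages
  (3, 4): 3 passages
  (5, 3): 3 passages
  (7, 0): 3 passages
  (7, 8): 3 passages
  (7, 11): 3 passages
  (10, 6): 3 passages
  (10, 9): 3 passages
Total junctions: 10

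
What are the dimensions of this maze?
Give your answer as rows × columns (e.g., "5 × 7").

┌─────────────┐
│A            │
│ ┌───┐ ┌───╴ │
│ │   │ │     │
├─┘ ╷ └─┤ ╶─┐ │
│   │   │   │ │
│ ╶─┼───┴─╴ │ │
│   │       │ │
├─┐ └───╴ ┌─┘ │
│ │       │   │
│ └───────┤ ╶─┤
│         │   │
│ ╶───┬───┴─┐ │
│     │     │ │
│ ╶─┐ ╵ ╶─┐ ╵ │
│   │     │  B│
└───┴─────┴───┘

Counting the maze dimensions:
Rows (vertical): 8
Columns (horizontal): 7
Dimensions: 8 × 7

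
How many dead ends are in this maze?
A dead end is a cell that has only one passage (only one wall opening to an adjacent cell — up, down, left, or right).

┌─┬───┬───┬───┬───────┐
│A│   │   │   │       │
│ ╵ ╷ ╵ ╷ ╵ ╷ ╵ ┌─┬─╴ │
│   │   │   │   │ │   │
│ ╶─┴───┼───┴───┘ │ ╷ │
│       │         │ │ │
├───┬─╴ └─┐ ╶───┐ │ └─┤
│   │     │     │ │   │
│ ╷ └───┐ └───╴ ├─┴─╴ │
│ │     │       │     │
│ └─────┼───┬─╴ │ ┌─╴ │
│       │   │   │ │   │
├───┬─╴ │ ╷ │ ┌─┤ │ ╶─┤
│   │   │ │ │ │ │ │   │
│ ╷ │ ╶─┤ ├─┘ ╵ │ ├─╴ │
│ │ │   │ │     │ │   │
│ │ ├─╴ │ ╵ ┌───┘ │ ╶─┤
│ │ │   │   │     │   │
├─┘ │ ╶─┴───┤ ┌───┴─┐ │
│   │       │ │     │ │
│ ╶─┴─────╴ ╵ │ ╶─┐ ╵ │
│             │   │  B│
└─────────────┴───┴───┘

Checking each cell for number of passages:

Dead ends found at positions:
  (0, 0)
  (1, 8)
  (2, 4)
  (2, 10)
  (3, 2)
  (3, 8)
  (4, 3)
  (6, 5)
  (6, 7)
  (8, 0)
  (10, 8)
Total dead ends: 11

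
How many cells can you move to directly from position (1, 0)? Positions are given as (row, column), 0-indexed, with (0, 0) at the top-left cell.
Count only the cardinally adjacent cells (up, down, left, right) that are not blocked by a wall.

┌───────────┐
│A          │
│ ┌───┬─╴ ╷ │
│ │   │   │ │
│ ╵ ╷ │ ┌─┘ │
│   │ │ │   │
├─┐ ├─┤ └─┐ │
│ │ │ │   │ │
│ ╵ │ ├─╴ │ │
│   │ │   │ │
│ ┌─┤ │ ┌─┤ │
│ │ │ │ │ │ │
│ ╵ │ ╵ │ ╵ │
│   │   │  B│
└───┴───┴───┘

Checking passable neighbors of (1, 0):
Neighbors: (0, 0), (2, 0)
Count: 2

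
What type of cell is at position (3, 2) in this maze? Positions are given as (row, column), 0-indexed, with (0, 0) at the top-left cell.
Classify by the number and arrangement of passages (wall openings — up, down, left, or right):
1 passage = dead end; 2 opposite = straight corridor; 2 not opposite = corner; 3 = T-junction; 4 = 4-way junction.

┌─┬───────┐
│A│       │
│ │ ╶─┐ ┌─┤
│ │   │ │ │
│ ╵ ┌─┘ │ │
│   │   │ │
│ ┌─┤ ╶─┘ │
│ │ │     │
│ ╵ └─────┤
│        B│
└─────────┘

Checking cell at (3, 2):
Number of passages: 2
Cell type: corner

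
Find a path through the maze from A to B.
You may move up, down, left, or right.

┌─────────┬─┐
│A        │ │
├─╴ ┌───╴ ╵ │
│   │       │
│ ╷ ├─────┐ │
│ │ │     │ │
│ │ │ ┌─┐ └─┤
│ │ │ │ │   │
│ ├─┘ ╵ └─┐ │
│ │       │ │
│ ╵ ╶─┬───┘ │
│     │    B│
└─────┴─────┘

Finding the shortest path through the maze:
Path length: 18 steps
Directions: right → down → left → down → down → down → down → right → up → right → up → up → right → right → down → right → down → down

Solution:

┌─────────┬─┐
│A ↓      │ │
├─╴ ┌───╴ ╵ │
│↓ ↲│       │
│ ╷ ├─────┐ │
│↓│ │↱ → ↓│ │
│ │ │ ┌─┐ └─┤
│↓│ │↑│ │↳ ↓│
│ ├─┘ ╵ └─┐ │
│↓│↱ ↑    │↓│
│ ╵ ╶─┬───┘ │
│↳ ↑  │    B│
└─────┴─────┘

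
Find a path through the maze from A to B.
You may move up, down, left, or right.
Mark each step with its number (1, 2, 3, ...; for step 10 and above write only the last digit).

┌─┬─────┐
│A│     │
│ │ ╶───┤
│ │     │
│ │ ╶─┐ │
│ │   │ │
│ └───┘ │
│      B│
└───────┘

Finding the shortest path through the maze:
Path length: 6 steps
Directions: down → down → down → right → right → right

Solution:

┌─┬─────┐
│A│     │
│ │ ╶───┤
│1│     │
│ │ ╶─┐ │
│2│   │ │
│ └───┘ │
│3 4 5 B│
└───────┘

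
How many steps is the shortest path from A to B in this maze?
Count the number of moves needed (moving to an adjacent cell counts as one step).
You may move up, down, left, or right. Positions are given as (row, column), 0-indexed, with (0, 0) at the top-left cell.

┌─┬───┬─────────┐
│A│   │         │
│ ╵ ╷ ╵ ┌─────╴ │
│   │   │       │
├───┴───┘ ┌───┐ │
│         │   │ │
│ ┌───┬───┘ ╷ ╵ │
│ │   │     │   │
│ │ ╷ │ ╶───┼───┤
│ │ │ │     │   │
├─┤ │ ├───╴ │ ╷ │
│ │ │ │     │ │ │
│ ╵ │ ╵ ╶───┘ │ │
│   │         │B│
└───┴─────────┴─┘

Using BFS to find shortest path:
Start: (0, 0), End: (6, 7)
Path found:
(0,0) → (1,0) → (1,1) → (0,1) → (0,2) → (1,2) → (1,3) → (0,3) → (0,4) → (0,5) → (0,6) → (0,7) → (1,7) → (2,7) → (3,7) → (3,6) → (2,6) → (2,5) → (3,5) → (3,4) → (3,3) → (4,3) → (4,4) → (4,5) → (5,5) → (5,4) → (5,3) → (6,3) → (6,4) → (6,5) → (6,6) → (5,6) → (4,6) → (4,7) → (5,7) → (6,7)
Number of steps: 35

Solution:

┌─┬───┬─────────┐
│A│↱ ↓│↱ → → → ↓│
│ ╵ ╷ ╵ ┌─────╴ │
│↳ ↑│↳ ↑│      ↓│
├───┴───┘ ┌───┐ │
│         │↓ ↰│↓│
│ ┌───┬───┘ ╷ ╵ │
│ │   │↓ ← ↲│↑ ↲│
│ │ ╷ │ ╶───┼───┤
│ │ │ │↳ → ↓│↱ ↓│
├─┤ │ ├───╴ │ ╷ │
│ │ │ │↓ ← ↲│↑│↓│
│ ╵ │ ╵ ╶───┘ │ │
│   │  ↳ → → ↑│B│
└───┴─────────┴─┘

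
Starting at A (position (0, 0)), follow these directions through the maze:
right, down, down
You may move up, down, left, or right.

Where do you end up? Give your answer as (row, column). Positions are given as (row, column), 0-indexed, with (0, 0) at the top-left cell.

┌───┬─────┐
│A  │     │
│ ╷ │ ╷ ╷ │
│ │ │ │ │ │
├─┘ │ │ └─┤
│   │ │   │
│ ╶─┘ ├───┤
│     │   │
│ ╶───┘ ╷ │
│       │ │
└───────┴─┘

Following directions step by step:
Start: (0, 0)
  right: (0, 0) → (0, 1)
  down: (0, 1) → (1, 1)
  down: (1, 1) → (2, 1)
Final position: (2, 1)

Path taken:

┌───┬─────┐
│A ↓│     │
│ ╷ │ ╷ ╷ │
│ │↓│ │ │ │
├─┘ │ │ └─┤
│  B│ │   │
│ ╶─┘ ├───┤
│     │   │
│ ╶───┘ ╷ │
│       │ │
└───────┴─┘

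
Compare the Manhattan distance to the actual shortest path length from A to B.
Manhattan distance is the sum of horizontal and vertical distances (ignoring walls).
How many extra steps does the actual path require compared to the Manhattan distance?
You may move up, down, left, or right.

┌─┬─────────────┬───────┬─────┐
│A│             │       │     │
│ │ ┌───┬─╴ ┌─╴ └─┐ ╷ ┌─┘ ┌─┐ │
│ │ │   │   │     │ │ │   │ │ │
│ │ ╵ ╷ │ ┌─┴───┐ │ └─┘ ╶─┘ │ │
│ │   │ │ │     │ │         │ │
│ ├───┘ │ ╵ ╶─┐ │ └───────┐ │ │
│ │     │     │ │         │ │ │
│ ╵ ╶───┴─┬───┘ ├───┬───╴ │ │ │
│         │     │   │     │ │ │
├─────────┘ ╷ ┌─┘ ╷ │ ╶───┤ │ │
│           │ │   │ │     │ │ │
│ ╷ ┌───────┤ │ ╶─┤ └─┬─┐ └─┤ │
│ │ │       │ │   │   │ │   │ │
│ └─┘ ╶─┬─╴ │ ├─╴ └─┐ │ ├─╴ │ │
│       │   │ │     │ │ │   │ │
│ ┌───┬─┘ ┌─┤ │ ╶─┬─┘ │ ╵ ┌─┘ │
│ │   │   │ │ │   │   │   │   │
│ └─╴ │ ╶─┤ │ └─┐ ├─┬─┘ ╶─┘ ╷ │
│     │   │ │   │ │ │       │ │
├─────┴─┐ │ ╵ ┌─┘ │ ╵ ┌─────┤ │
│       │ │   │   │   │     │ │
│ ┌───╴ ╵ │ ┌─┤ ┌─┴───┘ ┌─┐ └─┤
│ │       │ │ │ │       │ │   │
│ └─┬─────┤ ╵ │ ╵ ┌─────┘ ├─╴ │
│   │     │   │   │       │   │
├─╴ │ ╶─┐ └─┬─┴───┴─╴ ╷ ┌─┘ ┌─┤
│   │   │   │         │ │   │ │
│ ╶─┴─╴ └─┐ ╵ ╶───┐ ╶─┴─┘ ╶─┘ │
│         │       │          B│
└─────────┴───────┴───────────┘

Manhattan distance: |14 - 0| + |14 - 0| = 28
Actual path length: 86
Extra steps: 86 - 28 = 58

Solution:

┌─┬─────────────┬───────┬─────┐
│A│↱ → → → ↓    │       │     │
│ │ ┌───┬─╴ ┌─╴ └─┐ ╷ ┌─┘ ┌─┐ │
│↓│↑│↓ ↰│↓ ↲│     │ │ │   │ │ │
│ │ ╵ ╷ │ ┌─┴───┐ │ └─┘ ╶─┘ │ │
│↓│↑ ↲│↑│↓│↱ → ↓│ │         │ │
│ ├───┘ │ ╵ ╶─┐ │ └───────┐ │ │
│↓│↱ → ↑│↳ ↑  │↓│         │ │ │
│ ╵ ╶───┴─┬───┘ ├───┬───╴ │ │ │
│↳ ↑      │↓ ← ↲│   │     │ │ │
├─────────┘ ╷ ┌─┘ ╷ │ ╶───┤ │ │
│↓ ← ← ← ← ↲│ │   │ │     │ │ │
│ ╷ ┌───────┤ │ ╶─┤ └─┬─┐ └─┤ │
│↓│ │↱ → → ↓│ │   │   │ │   │ │
│ └─┘ ╶─┬─╴ │ ├─╴ └─┐ │ ├─╴ │ │
│↳ → ↑  │↓ ↲│ │     │ │ │   │ │
│ ┌───┬─┘ ┌─┤ │ ╶─┬─┘ │ ╵ ┌─┘ │
│ │   │↓ ↲│ │ │   │   │   │   │
│ └─╴ │ ╶─┤ │ └─┐ ├─┬─┘ ╶─┘ ╷ │
│     │↳ ↓│ │   │ │ │       │ │
├─────┴─┐ │ ╵ ┌─┘ │ ╵ ┌─────┤ │
│↓ ← ← ↰│↓│   │   │   │     │ │
│ ┌───╴ ╵ │ ┌─┤ ┌─┴───┘ ┌─┐ └─┤
│↓│    ↑ ↲│ │ │ │       │ │   │
│ └─┬─────┤ ╵ │ ╵ ┌─────┘ ├─╴ │
│↳ ↓│↱ → ↓│   │   │       │   │
├─╴ │ ╶─┐ └─┬─┴───┴─╴ ╷ ┌─┘ ┌─┤
│↓ ↲│↑ ↰│↳ ↓│↱ → → ↓  │ │   │ │
│ ╶─┴─╴ └─┐ ╵ ╶───┐ ╶─┴─┘ ╶─┘ │
│↳ → → ↑  │↳ ↑    │↳ → → → → B│
└─────────┴───────┴───────────┘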